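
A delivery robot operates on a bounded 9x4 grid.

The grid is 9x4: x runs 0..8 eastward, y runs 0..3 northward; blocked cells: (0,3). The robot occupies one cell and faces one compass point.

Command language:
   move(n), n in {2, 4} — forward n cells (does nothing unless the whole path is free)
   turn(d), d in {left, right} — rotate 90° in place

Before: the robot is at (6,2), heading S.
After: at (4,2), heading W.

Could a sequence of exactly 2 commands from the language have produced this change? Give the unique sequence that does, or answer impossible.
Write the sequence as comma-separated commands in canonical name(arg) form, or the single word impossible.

turn(right), move(2)

key: cell and facing (now W) both changed — the 2 commands mix motion and turning
t0: at (6,2), heading S
[1] after turn(right): at (6,2), heading W
[2] after move(2): at (4,2), heading W
all 16 alternatives checked — unique.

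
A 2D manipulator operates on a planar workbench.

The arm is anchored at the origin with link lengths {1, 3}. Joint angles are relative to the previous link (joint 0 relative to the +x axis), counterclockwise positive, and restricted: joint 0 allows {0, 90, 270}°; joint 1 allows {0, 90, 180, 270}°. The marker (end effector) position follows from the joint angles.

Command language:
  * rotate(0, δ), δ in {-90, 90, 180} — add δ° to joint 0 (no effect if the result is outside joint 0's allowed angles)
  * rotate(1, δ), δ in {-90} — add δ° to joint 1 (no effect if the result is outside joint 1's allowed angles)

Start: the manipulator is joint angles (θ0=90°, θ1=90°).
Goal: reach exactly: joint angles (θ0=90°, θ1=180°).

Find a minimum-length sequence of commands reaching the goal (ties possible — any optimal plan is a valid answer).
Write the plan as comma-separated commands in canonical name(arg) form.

from: joint angles (θ0=90°, θ1=90°)
t=1 rotate(1, -90) ⇒ joint angles (θ0=90°, θ1=0°)
t=2 rotate(1, -90) ⇒ joint angles (θ0=90°, θ1=270°)
t=3 rotate(1, -90) ⇒ joint angles (θ0=90°, θ1=180°)
no 2-step plan works, so 3 is optimal.

rotate(1, -90), rotate(1, -90), rotate(1, -90)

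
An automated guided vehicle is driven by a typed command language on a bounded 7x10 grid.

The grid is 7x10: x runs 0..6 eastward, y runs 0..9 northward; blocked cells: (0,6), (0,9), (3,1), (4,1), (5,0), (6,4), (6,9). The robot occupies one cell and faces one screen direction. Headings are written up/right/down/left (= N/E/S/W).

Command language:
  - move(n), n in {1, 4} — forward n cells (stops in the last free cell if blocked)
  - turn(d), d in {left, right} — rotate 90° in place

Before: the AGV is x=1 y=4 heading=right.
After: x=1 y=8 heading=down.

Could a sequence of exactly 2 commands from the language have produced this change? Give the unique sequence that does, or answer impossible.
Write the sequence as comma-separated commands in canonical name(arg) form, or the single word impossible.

no 2-step route produces this change.

impossible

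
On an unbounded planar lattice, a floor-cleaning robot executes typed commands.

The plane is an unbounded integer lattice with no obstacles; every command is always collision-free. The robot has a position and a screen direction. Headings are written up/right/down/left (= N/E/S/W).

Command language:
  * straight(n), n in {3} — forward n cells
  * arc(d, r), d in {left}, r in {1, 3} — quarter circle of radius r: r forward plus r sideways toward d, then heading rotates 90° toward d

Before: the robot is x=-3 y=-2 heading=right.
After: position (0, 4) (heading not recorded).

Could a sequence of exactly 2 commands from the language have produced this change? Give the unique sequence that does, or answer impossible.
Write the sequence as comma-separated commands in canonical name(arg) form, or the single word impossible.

key: order matters: swapping arc(left, 3) and straight(3) lands elsewhere
from: x=-3 y=-2 heading=right
t=1 arc(left, 3) ⇒ x=0 y=1 heading=up
t=2 straight(3) ⇒ x=0 y=4 heading=up
all 9 alternatives checked — unique.

arc(left, 3), straight(3)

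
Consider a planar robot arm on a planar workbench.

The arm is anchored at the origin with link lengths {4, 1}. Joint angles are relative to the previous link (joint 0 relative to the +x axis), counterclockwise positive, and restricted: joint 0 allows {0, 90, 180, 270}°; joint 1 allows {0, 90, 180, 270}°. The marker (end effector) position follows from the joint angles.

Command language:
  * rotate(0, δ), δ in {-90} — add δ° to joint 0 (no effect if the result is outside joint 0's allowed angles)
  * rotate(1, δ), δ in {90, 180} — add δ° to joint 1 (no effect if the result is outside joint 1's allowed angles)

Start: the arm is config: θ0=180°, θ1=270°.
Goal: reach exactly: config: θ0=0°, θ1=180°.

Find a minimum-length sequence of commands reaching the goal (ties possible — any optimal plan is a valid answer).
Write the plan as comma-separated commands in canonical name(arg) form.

rotate(1, 90), rotate(1, 180), rotate(0, -90), rotate(0, -90)

t0: config: θ0=180°, θ1=270°
t=1 rotate(1, 90) ⇒ config: θ0=180°, θ1=0°
t=2 rotate(1, 180) ⇒ config: θ0=180°, θ1=180°
t=3 rotate(0, -90) ⇒ config: θ0=90°, θ1=180°
t=4 rotate(0, -90) ⇒ config: θ0=0°, θ1=180°
nothing shorter than 4 reaches the goal.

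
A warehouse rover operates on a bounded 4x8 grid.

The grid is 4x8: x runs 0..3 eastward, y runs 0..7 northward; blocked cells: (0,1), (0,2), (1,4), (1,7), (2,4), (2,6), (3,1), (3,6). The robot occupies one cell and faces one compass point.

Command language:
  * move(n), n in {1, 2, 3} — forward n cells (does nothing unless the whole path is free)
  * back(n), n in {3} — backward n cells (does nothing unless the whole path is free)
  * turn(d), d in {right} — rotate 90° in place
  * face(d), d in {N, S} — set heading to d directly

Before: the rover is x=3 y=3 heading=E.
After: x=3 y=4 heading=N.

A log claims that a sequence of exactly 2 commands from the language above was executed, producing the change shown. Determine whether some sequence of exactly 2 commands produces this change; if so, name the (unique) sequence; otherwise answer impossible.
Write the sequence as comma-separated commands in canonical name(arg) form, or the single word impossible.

key: position moved to (3,4) AND the heading swung to N — translation plus rotation needed
t0: x=3 y=3 heading=E
step 1 (face(N)): x=3 y=3 heading=N
step 2 (move(1)): x=3 y=4 heading=N
uniquely the one of 49 2-step routes that fits.

face(N), move(1)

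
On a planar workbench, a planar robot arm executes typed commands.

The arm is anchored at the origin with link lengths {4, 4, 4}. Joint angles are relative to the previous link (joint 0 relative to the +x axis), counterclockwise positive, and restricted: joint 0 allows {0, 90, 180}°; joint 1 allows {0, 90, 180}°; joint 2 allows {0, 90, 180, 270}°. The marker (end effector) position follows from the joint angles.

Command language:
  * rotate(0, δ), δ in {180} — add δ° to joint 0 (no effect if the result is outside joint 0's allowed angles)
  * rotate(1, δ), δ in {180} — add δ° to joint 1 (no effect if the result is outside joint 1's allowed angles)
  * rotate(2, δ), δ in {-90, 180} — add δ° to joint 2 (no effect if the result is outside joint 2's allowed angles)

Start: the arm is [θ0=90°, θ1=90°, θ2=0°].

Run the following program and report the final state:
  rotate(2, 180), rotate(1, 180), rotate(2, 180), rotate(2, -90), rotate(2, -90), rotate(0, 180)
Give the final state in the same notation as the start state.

[θ0=90°, θ1=90°, θ2=180°]

t0: [θ0=90°, θ1=90°, θ2=0°]
1. rotate(2, 180) → [θ0=90°, θ1=90°, θ2=180°]
2. rotate(1, 180) → [θ0=90°, θ1=90°, θ2=180°]
3. rotate(2, 180) → [θ0=90°, θ1=90°, θ2=0°]
4. rotate(2, -90) → [θ0=90°, θ1=90°, θ2=270°]
5. rotate(2, -90) → [θ0=90°, θ1=90°, θ2=180°]
6. rotate(0, 180) → [θ0=90°, θ1=90°, θ2=180°]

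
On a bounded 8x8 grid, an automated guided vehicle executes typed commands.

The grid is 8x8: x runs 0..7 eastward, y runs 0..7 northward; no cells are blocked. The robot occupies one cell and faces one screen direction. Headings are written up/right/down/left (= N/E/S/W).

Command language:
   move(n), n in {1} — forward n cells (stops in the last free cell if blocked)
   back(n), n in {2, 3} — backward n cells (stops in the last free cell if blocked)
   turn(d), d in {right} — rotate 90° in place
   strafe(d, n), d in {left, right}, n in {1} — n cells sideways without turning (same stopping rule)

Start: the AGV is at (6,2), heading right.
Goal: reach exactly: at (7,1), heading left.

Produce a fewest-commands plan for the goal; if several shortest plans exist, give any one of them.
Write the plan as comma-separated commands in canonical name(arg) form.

strafe(right, 1), turn(right), strafe(left, 1), turn(right)

from: at (6,2), heading right
t=1 strafe(right, 1) ⇒ at (6,1), heading right
t=2 turn(right) ⇒ at (6,1), heading down
t=3 strafe(left, 1) ⇒ at (7,1), heading down
t=4 turn(right) ⇒ at (7,1), heading left
shorter routes all fall short; 4 is best.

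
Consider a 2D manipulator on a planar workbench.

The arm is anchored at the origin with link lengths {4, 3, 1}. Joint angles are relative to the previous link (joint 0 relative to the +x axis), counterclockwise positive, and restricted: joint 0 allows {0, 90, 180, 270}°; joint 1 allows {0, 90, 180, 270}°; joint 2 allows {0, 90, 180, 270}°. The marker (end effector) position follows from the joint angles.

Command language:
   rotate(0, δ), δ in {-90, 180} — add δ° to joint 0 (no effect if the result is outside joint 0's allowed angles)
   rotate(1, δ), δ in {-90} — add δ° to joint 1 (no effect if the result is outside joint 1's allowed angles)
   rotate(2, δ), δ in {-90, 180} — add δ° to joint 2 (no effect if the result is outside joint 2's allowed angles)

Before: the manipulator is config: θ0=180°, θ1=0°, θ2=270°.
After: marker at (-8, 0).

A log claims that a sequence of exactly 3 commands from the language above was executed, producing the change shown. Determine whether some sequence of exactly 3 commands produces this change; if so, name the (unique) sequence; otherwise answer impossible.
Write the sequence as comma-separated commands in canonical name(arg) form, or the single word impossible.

rotate(2, -90), rotate(2, -90), rotate(2, -90)

initial: config: θ0=180°, θ1=0°, θ2=270°
t=1 rotate(2, -90) ⇒ config: θ0=180°, θ1=0°, θ2=180°
t=2 rotate(2, -90) ⇒ config: θ0=180°, θ1=0°, θ2=90°
t=3 rotate(2, -90) ⇒ config: θ0=180°, θ1=0°, θ2=0°
all 125 alternatives checked — unique.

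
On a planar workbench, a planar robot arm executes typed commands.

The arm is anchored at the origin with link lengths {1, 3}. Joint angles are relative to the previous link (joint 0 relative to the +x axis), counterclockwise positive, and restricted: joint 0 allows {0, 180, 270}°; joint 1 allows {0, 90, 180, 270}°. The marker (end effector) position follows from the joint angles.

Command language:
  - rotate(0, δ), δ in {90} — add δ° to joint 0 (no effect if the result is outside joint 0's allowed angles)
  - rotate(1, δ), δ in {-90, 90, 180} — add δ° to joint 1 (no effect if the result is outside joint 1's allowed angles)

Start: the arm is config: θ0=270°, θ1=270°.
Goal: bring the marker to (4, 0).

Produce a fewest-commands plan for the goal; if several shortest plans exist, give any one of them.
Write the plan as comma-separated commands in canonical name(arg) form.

initial: config: θ0=270°, θ1=270°
1. rotate(0, 90) → config: θ0=0°, θ1=270°
2. rotate(1, 90) → config: θ0=0°, θ1=0°
minimal: 2 command(s), checked below 2.

rotate(0, 90), rotate(1, 90)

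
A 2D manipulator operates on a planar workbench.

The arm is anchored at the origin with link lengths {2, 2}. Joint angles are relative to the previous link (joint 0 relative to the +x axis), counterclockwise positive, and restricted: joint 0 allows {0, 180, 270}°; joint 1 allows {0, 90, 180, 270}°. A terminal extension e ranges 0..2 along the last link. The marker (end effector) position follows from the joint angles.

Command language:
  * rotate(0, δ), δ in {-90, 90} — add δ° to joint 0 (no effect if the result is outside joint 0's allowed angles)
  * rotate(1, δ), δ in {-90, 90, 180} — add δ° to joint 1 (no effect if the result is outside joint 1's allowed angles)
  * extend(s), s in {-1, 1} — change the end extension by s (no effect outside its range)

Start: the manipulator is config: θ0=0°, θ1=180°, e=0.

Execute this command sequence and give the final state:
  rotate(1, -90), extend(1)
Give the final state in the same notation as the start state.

begin: config: θ0=0°, θ1=180°, e=0
step 1 (rotate(1, -90)): config: θ0=0°, θ1=90°, e=0
step 2 (extend(1)): config: θ0=0°, θ1=90°, e=1

config: θ0=0°, θ1=90°, e=1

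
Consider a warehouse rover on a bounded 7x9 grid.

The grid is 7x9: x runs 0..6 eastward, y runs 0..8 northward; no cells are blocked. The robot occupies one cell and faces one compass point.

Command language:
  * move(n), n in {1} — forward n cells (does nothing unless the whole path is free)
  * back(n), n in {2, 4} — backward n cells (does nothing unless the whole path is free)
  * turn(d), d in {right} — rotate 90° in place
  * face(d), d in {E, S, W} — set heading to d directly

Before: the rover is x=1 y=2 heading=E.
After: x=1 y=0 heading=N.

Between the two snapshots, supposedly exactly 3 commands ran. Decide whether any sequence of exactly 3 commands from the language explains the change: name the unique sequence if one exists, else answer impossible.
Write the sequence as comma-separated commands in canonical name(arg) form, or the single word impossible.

face(W), turn(right), back(2)

key: running back(2) before face(W) would end elsewhere — order is forced
from: x=1 y=2 heading=E
step 1 (face(W)): x=1 y=2 heading=W
step 2 (turn(right)): x=1 y=2 heading=N
step 3 (back(2)): x=1 y=0 heading=N
no rival 3-sequence matches.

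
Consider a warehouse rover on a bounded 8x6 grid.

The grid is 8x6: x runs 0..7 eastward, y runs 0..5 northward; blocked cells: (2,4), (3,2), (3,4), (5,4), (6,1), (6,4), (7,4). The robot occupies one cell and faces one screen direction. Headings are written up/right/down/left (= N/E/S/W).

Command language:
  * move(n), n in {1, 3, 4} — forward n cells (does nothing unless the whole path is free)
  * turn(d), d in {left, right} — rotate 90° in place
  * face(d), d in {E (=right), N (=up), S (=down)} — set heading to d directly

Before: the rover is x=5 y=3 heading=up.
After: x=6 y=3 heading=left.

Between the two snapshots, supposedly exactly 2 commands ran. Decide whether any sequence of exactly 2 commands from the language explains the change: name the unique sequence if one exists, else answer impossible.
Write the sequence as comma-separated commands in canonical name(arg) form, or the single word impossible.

every 2-command combo misses the target.

impossible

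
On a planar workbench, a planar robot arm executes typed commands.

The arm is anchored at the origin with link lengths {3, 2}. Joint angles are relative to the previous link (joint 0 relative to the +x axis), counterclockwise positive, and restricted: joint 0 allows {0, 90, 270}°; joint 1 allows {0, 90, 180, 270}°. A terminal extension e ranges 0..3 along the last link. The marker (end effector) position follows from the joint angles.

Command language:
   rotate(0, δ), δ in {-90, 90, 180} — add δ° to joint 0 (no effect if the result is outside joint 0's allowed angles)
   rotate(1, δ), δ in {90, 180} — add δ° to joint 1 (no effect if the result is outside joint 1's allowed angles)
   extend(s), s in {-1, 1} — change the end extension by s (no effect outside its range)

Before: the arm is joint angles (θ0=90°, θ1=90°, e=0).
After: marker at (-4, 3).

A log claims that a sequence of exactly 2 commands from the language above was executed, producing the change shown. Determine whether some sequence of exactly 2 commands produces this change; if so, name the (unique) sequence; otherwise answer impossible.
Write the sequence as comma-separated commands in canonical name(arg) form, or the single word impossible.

extend(1), extend(1)

t0: joint angles (θ0=90°, θ1=90°, e=0)
1. extend(1) → joint angles (θ0=90°, θ1=90°, e=1)
2. extend(1) → joint angles (θ0=90°, θ1=90°, e=2)
uniquely the one of 49 2-step routes that fits.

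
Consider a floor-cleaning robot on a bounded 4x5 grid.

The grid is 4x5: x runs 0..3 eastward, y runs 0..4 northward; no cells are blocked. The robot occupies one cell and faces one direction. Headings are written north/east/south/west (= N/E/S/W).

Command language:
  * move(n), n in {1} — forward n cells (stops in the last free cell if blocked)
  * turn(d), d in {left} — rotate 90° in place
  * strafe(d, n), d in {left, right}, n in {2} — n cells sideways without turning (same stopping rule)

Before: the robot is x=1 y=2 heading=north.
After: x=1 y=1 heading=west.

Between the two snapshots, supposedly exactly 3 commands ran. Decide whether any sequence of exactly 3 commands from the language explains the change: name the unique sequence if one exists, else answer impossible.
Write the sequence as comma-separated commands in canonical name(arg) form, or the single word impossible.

key: cell and facing (now W) both changed — the 3 commands mix motion and turning
begin: x=1 y=2 heading=north
[1] after move(1): x=1 y=3 heading=north
[2] after turn(left): x=1 y=3 heading=west
[3] after strafe(left, 2): x=1 y=1 heading=west
no rival 3-sequence matches.

move(1), turn(left), strafe(left, 2)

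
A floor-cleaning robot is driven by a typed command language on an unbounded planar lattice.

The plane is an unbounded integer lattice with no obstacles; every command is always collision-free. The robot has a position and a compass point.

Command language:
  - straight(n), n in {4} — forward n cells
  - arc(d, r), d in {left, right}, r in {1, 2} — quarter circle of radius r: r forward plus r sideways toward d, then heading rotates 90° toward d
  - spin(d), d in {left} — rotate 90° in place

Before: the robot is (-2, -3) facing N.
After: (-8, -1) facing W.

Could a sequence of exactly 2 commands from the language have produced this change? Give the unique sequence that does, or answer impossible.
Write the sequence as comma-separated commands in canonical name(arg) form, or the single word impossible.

arc(left, 2), straight(4)

key: cell and facing (now W) both changed — the 2 commands mix motion and turning
t0: (-2, -3) facing N
[1] after arc(left, 2): (-4, -1) facing W
[2] after straight(4): (-8, -1) facing W
no other 2-command option fits: unique.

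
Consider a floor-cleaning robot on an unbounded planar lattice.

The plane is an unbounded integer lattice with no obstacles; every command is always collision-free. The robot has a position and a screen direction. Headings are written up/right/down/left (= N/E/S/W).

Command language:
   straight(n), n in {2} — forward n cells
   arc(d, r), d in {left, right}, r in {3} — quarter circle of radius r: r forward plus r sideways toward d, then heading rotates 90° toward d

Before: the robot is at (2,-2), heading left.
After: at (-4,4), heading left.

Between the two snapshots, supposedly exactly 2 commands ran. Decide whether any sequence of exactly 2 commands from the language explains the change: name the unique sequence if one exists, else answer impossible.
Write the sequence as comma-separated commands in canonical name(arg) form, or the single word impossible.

arc(right, 3), arc(left, 3)

key: running arc(left, 3) before arc(right, 3) would end elsewhere — order is forced
initial: at (2,-2), heading left
1. arc(right, 3) → at (-1,1), heading up
2. arc(left, 3) → at (-4,4), heading left
all 9 alternatives checked — unique.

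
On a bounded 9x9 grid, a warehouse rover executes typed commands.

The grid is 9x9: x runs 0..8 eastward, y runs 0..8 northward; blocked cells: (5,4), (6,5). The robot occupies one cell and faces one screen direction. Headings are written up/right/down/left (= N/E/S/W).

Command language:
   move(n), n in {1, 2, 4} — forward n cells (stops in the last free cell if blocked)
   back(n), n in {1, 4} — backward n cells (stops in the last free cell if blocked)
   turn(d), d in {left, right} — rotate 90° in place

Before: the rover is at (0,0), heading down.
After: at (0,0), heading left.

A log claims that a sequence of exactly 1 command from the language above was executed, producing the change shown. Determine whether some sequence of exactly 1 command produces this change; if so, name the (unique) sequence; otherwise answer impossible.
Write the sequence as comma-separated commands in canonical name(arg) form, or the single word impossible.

turn(right)

key: (0,0) unchanged — the single command moves nothing
begin: at (0,0), heading down
[1] after turn(right): at (0,0), heading left
all 7 alternatives checked — unique.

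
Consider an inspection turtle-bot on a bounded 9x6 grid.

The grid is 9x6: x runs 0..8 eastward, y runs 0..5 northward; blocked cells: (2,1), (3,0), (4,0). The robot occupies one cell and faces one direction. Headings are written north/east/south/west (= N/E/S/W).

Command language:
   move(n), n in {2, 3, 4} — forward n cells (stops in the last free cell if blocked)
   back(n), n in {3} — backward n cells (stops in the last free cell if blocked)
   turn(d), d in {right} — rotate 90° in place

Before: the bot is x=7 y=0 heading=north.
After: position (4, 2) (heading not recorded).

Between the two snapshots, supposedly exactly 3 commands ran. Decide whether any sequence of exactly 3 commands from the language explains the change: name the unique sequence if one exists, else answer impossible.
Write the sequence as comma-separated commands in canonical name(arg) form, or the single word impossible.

move(2), turn(right), back(3)

key: order matters: swapping move(2) and back(3) lands elsewhere
begin: x=7 y=0 heading=north
1. move(2) → x=7 y=2 heading=north
2. turn(right) → x=7 y=2 heading=east
3. back(3) → x=4 y=2 heading=east
no other 3-command option fits: unique.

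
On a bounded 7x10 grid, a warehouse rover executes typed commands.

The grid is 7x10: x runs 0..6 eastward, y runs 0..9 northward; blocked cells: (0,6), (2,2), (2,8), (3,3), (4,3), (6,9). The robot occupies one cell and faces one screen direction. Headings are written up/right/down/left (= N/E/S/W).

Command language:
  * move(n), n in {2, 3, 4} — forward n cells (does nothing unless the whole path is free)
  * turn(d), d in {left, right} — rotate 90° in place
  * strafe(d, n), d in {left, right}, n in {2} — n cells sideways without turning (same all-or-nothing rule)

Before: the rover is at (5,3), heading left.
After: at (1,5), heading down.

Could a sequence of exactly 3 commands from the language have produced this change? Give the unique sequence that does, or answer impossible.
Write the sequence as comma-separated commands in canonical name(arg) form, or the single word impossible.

key: running turn(left) before strafe(right, 2) would end elsewhere — order is forced
begin: at (5,3), heading left
[1] after strafe(right, 2): at (5,5), heading left
[2] after move(4): at (1,5), heading left
[3] after turn(left): at (1,5), heading down
uniquely the one of 343 3-step routes that fits.

strafe(right, 2), move(4), turn(left)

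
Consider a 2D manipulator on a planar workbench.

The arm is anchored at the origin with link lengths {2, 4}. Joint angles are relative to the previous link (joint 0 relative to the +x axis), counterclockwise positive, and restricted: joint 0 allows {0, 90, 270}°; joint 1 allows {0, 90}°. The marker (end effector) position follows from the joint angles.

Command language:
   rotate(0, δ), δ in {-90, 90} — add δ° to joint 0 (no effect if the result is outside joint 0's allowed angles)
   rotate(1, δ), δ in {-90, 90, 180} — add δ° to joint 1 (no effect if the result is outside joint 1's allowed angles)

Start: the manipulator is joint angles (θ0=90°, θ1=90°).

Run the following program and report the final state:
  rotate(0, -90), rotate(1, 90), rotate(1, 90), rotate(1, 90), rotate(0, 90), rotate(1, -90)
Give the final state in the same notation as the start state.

initial: joint angles (θ0=90°, θ1=90°)
[1] after rotate(0, -90): joint angles (θ0=0°, θ1=90°)
[2] after rotate(1, 90): joint angles (θ0=0°, θ1=90°)
[3] after rotate(1, 90): joint angles (θ0=0°, θ1=90°)
[4] after rotate(1, 90): joint angles (θ0=0°, θ1=90°)
[5] after rotate(0, 90): joint angles (θ0=90°, θ1=90°)
[6] after rotate(1, -90): joint angles (θ0=90°, θ1=0°)

joint angles (θ0=90°, θ1=0°)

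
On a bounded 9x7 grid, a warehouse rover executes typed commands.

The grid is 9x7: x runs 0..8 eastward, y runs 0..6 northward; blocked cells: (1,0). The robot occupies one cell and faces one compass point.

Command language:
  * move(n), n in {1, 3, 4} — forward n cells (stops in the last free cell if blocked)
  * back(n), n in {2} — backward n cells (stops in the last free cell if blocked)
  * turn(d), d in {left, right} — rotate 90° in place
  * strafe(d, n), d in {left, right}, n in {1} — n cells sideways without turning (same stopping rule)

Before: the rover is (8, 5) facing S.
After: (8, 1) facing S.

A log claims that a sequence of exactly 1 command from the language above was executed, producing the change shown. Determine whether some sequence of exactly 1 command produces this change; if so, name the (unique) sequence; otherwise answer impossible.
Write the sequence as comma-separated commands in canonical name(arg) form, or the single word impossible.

key: still facing S — the one step turns nothing
t0: (8, 5) facing S
step 1 (move(4)): (8, 1) facing S
uniquely the one of 8 1-step routes that fits.

move(4)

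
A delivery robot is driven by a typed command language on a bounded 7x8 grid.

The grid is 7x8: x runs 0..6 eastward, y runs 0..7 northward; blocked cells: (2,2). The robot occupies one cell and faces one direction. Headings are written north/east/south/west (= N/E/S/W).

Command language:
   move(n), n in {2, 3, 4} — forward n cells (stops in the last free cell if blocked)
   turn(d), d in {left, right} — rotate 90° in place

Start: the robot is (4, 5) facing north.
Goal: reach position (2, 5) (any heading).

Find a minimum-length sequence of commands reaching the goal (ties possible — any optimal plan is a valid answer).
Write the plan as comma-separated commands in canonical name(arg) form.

turn(left), move(2)

from: (4, 5) facing north
step 1 (turn(left)): (4, 5) facing west
step 2 (move(2)): (2, 5) facing west
no 1-step plan works, so 2 is optimal.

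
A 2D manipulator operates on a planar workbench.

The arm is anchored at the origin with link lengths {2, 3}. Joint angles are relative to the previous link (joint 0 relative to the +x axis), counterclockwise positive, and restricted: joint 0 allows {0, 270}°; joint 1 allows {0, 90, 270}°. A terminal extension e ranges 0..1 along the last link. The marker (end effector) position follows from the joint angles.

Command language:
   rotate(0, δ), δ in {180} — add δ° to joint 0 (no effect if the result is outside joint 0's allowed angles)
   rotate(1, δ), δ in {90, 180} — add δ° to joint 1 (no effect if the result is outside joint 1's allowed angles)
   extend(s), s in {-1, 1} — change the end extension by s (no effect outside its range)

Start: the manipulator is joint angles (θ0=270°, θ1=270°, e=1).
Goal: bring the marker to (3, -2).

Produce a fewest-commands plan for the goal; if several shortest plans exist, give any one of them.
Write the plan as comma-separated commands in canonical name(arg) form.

rotate(1, 180), extend(-1)

begin: joint angles (θ0=270°, θ1=270°, e=1)
t=1 rotate(1, 180) ⇒ joint angles (θ0=270°, θ1=90°, e=1)
t=2 extend(-1) ⇒ joint angles (θ0=270°, θ1=90°, e=0)
nothing shorter than 2 reaches the goal.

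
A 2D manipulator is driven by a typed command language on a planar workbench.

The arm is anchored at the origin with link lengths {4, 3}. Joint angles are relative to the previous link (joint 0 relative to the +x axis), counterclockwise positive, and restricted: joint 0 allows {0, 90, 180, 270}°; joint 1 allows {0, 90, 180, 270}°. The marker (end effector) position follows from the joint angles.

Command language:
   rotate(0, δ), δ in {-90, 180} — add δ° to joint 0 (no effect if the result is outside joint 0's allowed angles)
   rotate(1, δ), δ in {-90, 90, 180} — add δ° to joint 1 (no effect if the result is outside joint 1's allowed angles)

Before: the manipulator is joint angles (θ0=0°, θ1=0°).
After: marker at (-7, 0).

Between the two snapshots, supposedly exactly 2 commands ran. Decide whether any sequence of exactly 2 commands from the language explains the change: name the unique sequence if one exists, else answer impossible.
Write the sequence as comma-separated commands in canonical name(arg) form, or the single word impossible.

rotate(0, -90), rotate(0, -90)

start: joint angles (θ0=0°, θ1=0°)
1. rotate(0, -90) → joint angles (θ0=270°, θ1=0°)
2. rotate(0, -90) → joint angles (θ0=180°, θ1=0°)
no rival 2-sequence matches.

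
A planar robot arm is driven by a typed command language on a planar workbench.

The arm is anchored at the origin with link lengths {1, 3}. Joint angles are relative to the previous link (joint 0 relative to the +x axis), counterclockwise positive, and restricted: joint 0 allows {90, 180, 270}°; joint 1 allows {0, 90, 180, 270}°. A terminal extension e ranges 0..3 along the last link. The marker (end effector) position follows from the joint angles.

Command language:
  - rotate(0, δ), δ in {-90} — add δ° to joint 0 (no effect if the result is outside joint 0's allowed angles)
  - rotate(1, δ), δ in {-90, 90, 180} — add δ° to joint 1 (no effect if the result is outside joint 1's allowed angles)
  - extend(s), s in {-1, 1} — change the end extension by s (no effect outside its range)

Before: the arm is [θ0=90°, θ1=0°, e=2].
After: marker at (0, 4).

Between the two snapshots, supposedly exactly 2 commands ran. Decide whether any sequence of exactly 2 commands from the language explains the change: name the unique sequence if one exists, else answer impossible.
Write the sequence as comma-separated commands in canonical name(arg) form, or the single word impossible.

extend(-1), extend(-1)

start: [θ0=90°, θ1=0°, e=2]
step 1 (extend(-1)): [θ0=90°, θ1=0°, e=1]
step 2 (extend(-1)): [θ0=90°, θ1=0°, e=0]
uniquely the one of 36 2-step routes that fits.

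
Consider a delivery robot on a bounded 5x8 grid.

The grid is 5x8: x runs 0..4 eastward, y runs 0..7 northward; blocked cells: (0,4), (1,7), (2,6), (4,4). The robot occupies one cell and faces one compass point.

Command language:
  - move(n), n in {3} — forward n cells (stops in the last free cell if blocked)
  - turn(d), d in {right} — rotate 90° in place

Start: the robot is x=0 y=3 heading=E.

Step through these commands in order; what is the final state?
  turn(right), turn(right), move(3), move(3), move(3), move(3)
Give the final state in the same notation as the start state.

x=0 y=3 heading=W

start: x=0 y=3 heading=E
1. turn(right) → x=0 y=3 heading=S
2. turn(right) → x=0 y=3 heading=W
3. move(3) → x=0 y=3 heading=W
4. move(3) → x=0 y=3 heading=W
5. move(3) → x=0 y=3 heading=W
6. move(3) → x=0 y=3 heading=W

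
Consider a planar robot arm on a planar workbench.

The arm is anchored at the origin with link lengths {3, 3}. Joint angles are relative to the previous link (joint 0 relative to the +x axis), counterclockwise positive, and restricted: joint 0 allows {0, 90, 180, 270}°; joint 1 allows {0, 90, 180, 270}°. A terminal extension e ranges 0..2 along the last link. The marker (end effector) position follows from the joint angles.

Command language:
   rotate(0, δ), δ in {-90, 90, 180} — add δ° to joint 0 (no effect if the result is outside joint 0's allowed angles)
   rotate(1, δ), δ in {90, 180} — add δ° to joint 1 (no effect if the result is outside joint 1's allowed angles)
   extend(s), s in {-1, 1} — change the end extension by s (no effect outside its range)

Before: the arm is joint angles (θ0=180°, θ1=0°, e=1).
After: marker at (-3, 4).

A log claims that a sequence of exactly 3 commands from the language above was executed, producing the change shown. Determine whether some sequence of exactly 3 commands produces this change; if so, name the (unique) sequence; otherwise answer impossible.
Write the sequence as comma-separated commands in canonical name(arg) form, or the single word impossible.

from: joint angles (θ0=180°, θ1=0°, e=1)
1. rotate(1, 90) → joint angles (θ0=180°, θ1=90°, e=1)
2. rotate(1, 90) → joint angles (θ0=180°, θ1=180°, e=1)
3. rotate(1, 90) → joint angles (θ0=180°, θ1=270°, e=1)
all 343 alternatives checked — unique.

rotate(1, 90), rotate(1, 90), rotate(1, 90)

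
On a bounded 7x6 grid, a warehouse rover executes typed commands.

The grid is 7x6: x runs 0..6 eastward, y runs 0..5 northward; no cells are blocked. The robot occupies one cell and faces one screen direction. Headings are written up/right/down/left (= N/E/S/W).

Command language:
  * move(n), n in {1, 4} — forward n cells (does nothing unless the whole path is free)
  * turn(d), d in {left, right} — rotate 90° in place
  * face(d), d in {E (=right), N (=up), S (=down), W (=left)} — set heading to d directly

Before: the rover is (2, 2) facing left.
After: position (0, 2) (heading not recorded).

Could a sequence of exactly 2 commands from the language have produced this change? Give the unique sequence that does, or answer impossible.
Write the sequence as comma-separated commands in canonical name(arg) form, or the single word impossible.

begin: (2, 2) facing left
1. move(1) → (1, 2) facing left
2. move(1) → (0, 2) facing left
no other 2-command option fits: unique.

move(1), move(1)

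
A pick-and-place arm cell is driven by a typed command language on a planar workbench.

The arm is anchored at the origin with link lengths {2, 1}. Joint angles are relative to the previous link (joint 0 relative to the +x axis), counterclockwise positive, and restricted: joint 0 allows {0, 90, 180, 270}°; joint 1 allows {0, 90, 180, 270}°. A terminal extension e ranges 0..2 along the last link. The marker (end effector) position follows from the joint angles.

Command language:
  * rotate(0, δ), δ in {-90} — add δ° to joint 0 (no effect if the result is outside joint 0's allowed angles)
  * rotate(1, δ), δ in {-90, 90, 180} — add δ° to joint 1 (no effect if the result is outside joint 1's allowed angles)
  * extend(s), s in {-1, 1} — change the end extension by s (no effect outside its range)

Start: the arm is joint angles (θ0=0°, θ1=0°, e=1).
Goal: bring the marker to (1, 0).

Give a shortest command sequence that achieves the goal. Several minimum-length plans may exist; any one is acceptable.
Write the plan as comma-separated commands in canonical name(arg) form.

extend(-1), rotate(1, 180)

t0: joint angles (θ0=0°, θ1=0°, e=1)
[1] after extend(-1): joint angles (θ0=0°, θ1=0°, e=0)
[2] after rotate(1, 180): joint angles (θ0=0°, θ1=180°, e=0)
no 1-step plan works, so 2 is optimal.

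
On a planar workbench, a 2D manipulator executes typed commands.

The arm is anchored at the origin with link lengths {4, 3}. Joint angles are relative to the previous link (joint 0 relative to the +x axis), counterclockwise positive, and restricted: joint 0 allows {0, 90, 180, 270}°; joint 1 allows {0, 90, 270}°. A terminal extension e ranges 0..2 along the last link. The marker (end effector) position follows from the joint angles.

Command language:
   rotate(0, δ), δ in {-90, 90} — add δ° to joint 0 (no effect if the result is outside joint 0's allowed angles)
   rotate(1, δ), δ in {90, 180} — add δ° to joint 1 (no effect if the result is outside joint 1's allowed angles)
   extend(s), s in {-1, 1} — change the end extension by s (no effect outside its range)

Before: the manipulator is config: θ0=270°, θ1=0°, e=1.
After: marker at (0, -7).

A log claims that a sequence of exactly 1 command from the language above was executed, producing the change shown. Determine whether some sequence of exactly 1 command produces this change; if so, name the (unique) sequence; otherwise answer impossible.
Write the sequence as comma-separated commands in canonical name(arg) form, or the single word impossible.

initial: config: θ0=270°, θ1=0°, e=1
[1] after extend(-1): config: θ0=270°, θ1=0°, e=0
all 6 alternatives checked — unique.

extend(-1)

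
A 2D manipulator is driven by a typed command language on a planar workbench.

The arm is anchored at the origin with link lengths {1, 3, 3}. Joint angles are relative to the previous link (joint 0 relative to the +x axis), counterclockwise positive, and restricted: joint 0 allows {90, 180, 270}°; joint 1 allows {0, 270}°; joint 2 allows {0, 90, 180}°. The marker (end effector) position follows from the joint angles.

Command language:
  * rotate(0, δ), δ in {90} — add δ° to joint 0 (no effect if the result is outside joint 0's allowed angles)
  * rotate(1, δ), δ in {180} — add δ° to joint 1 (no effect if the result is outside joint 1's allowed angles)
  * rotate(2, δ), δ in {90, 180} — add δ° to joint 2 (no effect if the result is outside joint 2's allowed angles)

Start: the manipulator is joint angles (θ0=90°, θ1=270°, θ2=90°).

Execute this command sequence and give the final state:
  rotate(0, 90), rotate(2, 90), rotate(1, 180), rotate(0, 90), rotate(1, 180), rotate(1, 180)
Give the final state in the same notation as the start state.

initial: joint angles (θ0=90°, θ1=270°, θ2=90°)
[1] after rotate(0, 90): joint angles (θ0=180°, θ1=270°, θ2=90°)
[2] after rotate(2, 90): joint angles (θ0=180°, θ1=270°, θ2=180°)
[3] after rotate(1, 180): joint angles (θ0=180°, θ1=270°, θ2=180°)
[4] after rotate(0, 90): joint angles (θ0=270°, θ1=270°, θ2=180°)
[5] after rotate(1, 180): joint angles (θ0=270°, θ1=270°, θ2=180°)
[6] after rotate(1, 180): joint angles (θ0=270°, θ1=270°, θ2=180°)

joint angles (θ0=270°, θ1=270°, θ2=180°)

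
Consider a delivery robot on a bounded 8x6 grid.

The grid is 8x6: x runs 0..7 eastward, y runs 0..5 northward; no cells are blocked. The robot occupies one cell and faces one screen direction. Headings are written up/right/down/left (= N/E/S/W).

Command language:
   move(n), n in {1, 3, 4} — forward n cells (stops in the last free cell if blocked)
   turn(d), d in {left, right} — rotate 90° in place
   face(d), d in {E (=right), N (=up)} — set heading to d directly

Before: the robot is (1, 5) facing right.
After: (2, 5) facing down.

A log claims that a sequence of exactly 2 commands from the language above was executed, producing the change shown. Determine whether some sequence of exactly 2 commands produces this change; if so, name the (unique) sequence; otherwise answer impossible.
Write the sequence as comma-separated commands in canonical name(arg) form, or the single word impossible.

key: order matters: swapping move(1) and turn(right) lands elsewhere
initial: (1, 5) facing right
step 1 (move(1)): (2, 5) facing right
step 2 (turn(right)): (2, 5) facing down
uniquely the one of 49 2-step routes that fits.

move(1), turn(right)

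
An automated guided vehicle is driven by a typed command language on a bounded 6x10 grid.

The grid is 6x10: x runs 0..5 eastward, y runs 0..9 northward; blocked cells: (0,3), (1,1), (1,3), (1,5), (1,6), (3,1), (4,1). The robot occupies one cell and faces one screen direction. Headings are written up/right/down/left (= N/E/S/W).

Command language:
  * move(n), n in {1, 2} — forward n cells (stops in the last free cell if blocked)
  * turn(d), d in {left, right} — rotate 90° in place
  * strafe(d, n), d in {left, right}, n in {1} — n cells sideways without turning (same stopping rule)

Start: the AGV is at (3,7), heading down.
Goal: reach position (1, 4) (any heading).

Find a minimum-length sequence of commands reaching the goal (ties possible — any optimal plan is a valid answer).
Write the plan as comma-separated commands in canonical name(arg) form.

begin: at (3,7), heading down
[1] after move(1): at (3,6), heading down
[2] after strafe(right, 1): at (2,6), heading down
[3] after move(2): at (2,4), heading down
[4] after strafe(right, 1): at (1,4), heading down
minimal: 4 command(s), checked below 4.

move(1), strafe(right, 1), move(2), strafe(right, 1)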